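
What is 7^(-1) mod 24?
7

gcd(7, 24) = 1, so the inverse exists.
Extended Euclidean algorithm on (24, 7):
24 = 3 × 7 + 3  ⟹  3 = (1)·24 + (-3)·7
7 = 2 × 3 + 1  ⟹  1 = (-2)·24 + (7)·7
So (7)·7 ≡ 1 (mod 24), i.e. 7^(-1) ≡ 7 (mod 24).
Check: 7 × 7 = 49 ≡ 1 (mod 24)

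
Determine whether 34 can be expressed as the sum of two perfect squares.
3² + 5² (a=3, b=5)

Factorization: 34 = 2 × 17
By Fermat: n is sum of two squares iff every prime p ≡ 3 (mod 4) appears to even power.
All primes ≡ 3 (mod 4) appear to even power.
Search a = 0, 1, 2, … for 34 - a² a perfect square: first hit at a = 3: 34 - 9 = 25 = 5².
34 = 3² + 5² = 9 + 25 ✓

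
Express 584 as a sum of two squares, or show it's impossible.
10² + 22² (a=10, b=22)

Factorization: 584 = 2^3 × 73
By Fermat: n is sum of two squares iff every prime p ≡ 3 (mod 4) appears to even power.
All primes ≡ 3 (mod 4) appear to even power.
Search a = 0, 1, 2, … for 584 - a² a perfect square: first hit at a = 10: 584 - 100 = 484 = 22².
584 = 10² + 22² = 100 + 484 ✓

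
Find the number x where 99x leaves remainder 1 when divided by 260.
239

gcd(99, 260) = 1, so the inverse exists.
Extended Euclidean algorithm on (260, 99):
260 = 2 × 99 + 62  ⟹  62 = (1)·260 + (-2)·99
99 = 1 × 62 + 37  ⟹  37 = (-1)·260 + (3)·99
62 = 1 × 37 + 25  ⟹  25 = (2)·260 + (-5)·99
37 = 1 × 25 + 12  ⟹  12 = (-3)·260 + (8)·99
25 = 2 × 12 + 1  ⟹  1 = (8)·260 + (-21)·99
So (-21)·99 ≡ 1 (mod 260), i.e. 99^(-1) ≡ -21 ≡ 239 (mod 260).
Check: 99 × 239 = 23661 ≡ 1 (mod 260)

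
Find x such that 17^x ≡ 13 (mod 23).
2

Baby-step giant-step with step n = ⌈√23⌉ = 5.
Baby steps 17^j mod 23 (j:value) for j=0..4: 0:1, 1:17, 2:13, 3:14, 4:8.
h = 13 is already in the table at j=2, so x = 2.
Check: 17^2 ≡ 13 (mod 23).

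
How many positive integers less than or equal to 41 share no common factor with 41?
40

41 = 41
φ(n) = n × ∏(1 - 1/p) for each prime p dividing n
φ(41) = 41 × (1 - 1/41) = 40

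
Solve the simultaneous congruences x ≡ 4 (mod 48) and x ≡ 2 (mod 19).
724

Using Chinese Remainder Theorem:
M = 48 × 19 = 912
M1 = 19, M2 = 48
y1 = 19^(-1) mod 48 = 43
y2 = 48^(-1) mod 19 = 2
x = (4×19×43 + 2×48×2) mod 912 = 724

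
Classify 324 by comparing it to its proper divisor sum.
abundant

Proper divisors of 324: sum = 1 + 2 + 3 + 4 + 6 + 9 + 12 + 18 + 27 + 36 + 54 + 81 + 108 + 162 = 523
Since 523 > 324, 324 is abundant.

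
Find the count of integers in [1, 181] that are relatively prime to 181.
180

181 = 181
φ(n) = n × ∏(1 - 1/p) for each prime p dividing n
φ(181) = 181 × (1 - 1/181) = 180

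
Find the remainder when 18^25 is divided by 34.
18

Repeated squaring. Binary of 25 = 11001.
18^1 ≡ 18 (mod 34); 18^2 ≡ 18 (mod 34); 18^4 ≡ 18 (mod 34); 18^8 ≡ 18 (mod 34); 18^16 ≡ 18 (mod 34)
18^25 = 18^1 × 18^8 × 18^16 ≡ 18 (mod 34)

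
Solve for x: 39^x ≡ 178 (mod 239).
235

Baby-step giant-step with step n = ⌈√239⌉ = 16.
Baby steps 39^j mod 239 (j:value) for j=0..15: 0:1, 1:39, 2:87, 3:47, 4:160, 5:26, 6:58, 7:111, 8:27, 9:97, 10:198, 11:74, 12:18, 13:224, 14:132, 15:129.
Giant-step multiplier: 39^(-16) ≡ 39^(238-16) = 39^222 ≡ 20 (mod 239).
Giant steps γ_i = 178·20^i mod 239: γ_0=178, γ_1=214, γ_2=217, γ_3=38, γ_4=43, γ_5=143, γ_6=231, γ_7=79, γ_8=146, γ_9=52, γ_10=84, γ_11=7, γ_12=140, γ_13=171, γ_14=74 (in table at j=11).
x = i·n + j = 14·16 + 11 = 235.
Check: 39^235 ≡ 178 (mod 239).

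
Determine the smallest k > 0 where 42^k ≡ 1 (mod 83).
82

83 is prime, so ord(42) divides φ(83) = 82.
Divisors of 82: 1, 2, 41, 82.
Repeated squaring: 42^1 ≡ 42, 42^2 ≡ 21, 42^4 ≡ 26, 42^8 ≡ 12, 42^16 ≡ 61, 42^32 ≡ 69, 42^64 ≡ 30 (mod 83).
Test 42^d mod 83 for each divisor d in increasing order:
42^1 ≡ 42
42^2 ≡ 21
42^41 = 42^32·42^8·42^1 ≡ 82
42^82 = 42^64·42^16·42^2 ≡ 1  ← first divisor giving 1
The order is 82.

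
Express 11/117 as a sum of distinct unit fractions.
1/11 + 1/322 + 1/414414

Greedy algorithm:
11/117: ceiling(117/11) = 11, use 1/11
4/1287: ceiling(1287/4) = 322, use 1/322
1/414414: ceiling(414414/1) = 414414, use 1/414414
Result: 11/117 = 1/11 + 1/322 + 1/414414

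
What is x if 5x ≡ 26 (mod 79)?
x ≡ 21 (mod 79)

gcd(5, 79) = 1, which divides 26, so solutions exist.
Find 5^(-1) mod 79 by the extended Euclidean algorithm:
79 = 15 × 5 + 4  ⟹  4 = (1)·79 + (-15)·5
5 = 1 × 4 + 1  ⟹  1 = (-1)·79 + (16)·5
So (16)·5 ≡ 1 (mod 79), i.e. 5^(-1) ≡ 16 (mod 79).
x ≡ 16 × 26 = 416 ≡ 21 (mod 79).
Check: 5 × 21 = 105 ≡ 26 (mod 79).
Unique solution: x ≡ 21 (mod 79)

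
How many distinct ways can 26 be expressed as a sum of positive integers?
2436

p(n) counts ways to write n as a sum of positive integers (order ignored).
Euler's pentagonal recurrence: p(k) = p(k-1) + p(k-2) - p(k-5) - p(k-7) + p(k-12) + p(k-15) - ... (offsets j(3j∓1)/2, signs ++--, p(0)=1, p(<0)=0).
DP table for k = 0..25: p(0)=1, p(1)=1, p(2)=2, p(3)=3, p(4)=5, p(5)=7, p(6)=11, p(7)=15, p(8)=22, p(9)=30, p(10)=42, p(11)=56, p(12)=77, p(13)=101, p(14)=135, p(15)=176, p(16)=231, p(17)=297, p(18)=385, p(19)=490, p(20)=627, p(21)=792, p(22)=1002, p(23)=1255, p(24)=1575, p(25)=1958.
Final step: p(26) = p(25) + p(24) - p(21) - p(19) + p(14) + p(11) - p(4) - p(0)
= 1958 + 1575 - 792 - 490 + 135 + 56 - 5 - 1
= 2436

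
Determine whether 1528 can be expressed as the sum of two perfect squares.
Not possible

Factorization: 1528 = 2^3 × 191
By Fermat: n is sum of two squares iff every prime p ≡ 3 (mod 4) appears to even power.
Prime(s) ≡ 3 (mod 4) with odd exponent: [(191, 1)]
Therefore 1528 cannot be expressed as a² + b².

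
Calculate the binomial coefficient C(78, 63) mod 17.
0

Using Lucas' theorem:
Write n=78 and k=63 in base 17:
n in base 17: [4, 10]
k in base 17: [3, 12]
C(78,63) mod 17 = ∏ C(n_i, k_i) mod 17
Digit binomials (mod 17): C(4,3) = 4; C(10,12) = 0 (k_i > n_i)
Product: 4 × 0 = 0 ≡ 0 (mod 17)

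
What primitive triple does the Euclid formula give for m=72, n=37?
(3815, 5328, 6553)

Euclid's formula: a = m² - n², b = 2mn, c = m² + n²
m = 72, n = 37
a = 72² - 37² = 5184 - 1369 = 3815
b = 2 × 72 × 37 = 5328
c = 72² + 37² = 5184 + 1369 = 6553
Verification: 3815² + 5328² = 14554225 + 28387584 = 42941809 = 6553² ✓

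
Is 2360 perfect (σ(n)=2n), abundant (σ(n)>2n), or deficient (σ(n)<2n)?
abundant

Proper divisors of 2360: sum = 1 + 2 + 4 + 5 + 8 + 10 + 20 + 40 + 59 + 118 + 236 + 295 + 472 + 590 + 1180 = 3040
Since 3040 > 2360, 2360 is abundant.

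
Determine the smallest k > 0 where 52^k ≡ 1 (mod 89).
8

89 is prime, so ord(52) divides φ(89) = 88.
Divisors of 88: 1, 2, 4, 8, 11, 22, 44, 88.
Repeated squaring: 52^1 ≡ 52, 52^2 ≡ 34, 52^4 ≡ 88, 52^8 ≡ 1, 52^16 ≡ 1, 52^32 ≡ 1, 52^64 ≡ 1 (mod 89).
Test 52^d mod 89 for each divisor d in increasing order:
52^1 ≡ 52
52^2 ≡ 34
52^4 ≡ 88
52^8 ≡ 1  ← first divisor giving 1
The order is 8.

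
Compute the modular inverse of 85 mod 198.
7

gcd(85, 198) = 1, so the inverse exists.
Extended Euclidean algorithm on (198, 85):
198 = 2 × 85 + 28  ⟹  28 = (1)·198 + (-2)·85
85 = 3 × 28 + 1  ⟹  1 = (-3)·198 + (7)·85
So (7)·85 ≡ 1 (mod 198), i.e. 85^(-1) ≡ 7 (mod 198).
Check: 85 × 7 = 595 ≡ 1 (mod 198)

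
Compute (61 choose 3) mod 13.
6

Using Lucas' theorem:
Write n=61 and k=3 in base 13:
n in base 13: [4, 9]
k in base 13: [0, 3]
C(61,3) mod 13 = ∏ C(n_i, k_i) mod 13
Digit binomials (mod 13): C(4,0) = 1; C(9,3) = 84 ≡ 6
Product: 1 × 6 = 6 ≡ 6 (mod 13)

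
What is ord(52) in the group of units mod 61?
10

61 is prime, so ord(52) divides φ(61) = 60.
Divisors of 60: 1, 2, 3, 4, 5, 6, 10, 12, 15, 20, 30, 60.
Repeated squaring: 52^1 ≡ 52, 52^2 ≡ 20, 52^4 ≡ 34, 52^8 ≡ 58, 52^16 ≡ 9, 52^32 ≡ 20 (mod 61).
Test 52^d mod 61 for each divisor d in increasing order:
52^1 ≡ 52
52^2 ≡ 20
52^3 = 52^2·52^1 ≡ 3
52^4 ≡ 34
52^5 = 52^4·52^1 ≡ 60
52^6 = 52^4·52^2 ≡ 9
52^10 = 52^8·52^2 ≡ 1  ← first divisor giving 1
The order is 10.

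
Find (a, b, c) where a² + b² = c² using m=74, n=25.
(4851, 3700, 6101)

Euclid's formula: a = m² - n², b = 2mn, c = m² + n²
m = 74, n = 25
a = 74² - 25² = 5476 - 625 = 4851
b = 2 × 74 × 25 = 3700
c = 74² + 25² = 5476 + 625 = 6101
Verification: 4851² + 3700² = 23532201 + 13690000 = 37222201 = 6101² ✓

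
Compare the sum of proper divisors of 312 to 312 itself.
abundant

Proper divisors of 312: sum = 1 + 2 + 3 + 4 + 6 + 8 + 12 + 13 + 24 + 26 + 39 + 52 + 78 + 104 + 156 = 528
Since 528 > 312, 312 is abundant.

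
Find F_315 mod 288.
2

Matrix identity: Q^n = [[F_(n+1), F_n], [F_n, F_(n-1)]] with Q = [[1,1],[1,0]].
n = 315 = 100111011₂. Square-and-multiply, entries mod 288:
Q^1 = [[1,1],[1,0]]
Q^2 = (Q^1)² = [[2,1],[1,1]]
Q^4 = (Q^2)² = [[5,3],[3,2]]
Q^9 = (Q^4)²·Q = [[55,34],[34,21]]
Q^19 = (Q^9)²·Q = [[141,149],[149,280]]
Q^39 = (Q^19)²·Q = [[267,34],[34,233]]
Q^78 = (Q^39)² = [[157,8],[8,149]]
Q^157 = (Q^78)²·Q = [[89,233],[233,144]]
Q^315 = (Q^157)²·Q = [[147,2],[2,145]]
F_315 mod 288 = Q^315[0][1] = 2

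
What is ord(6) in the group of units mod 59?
58

59 is prime, so ord(6) divides φ(59) = 58.
Divisors of 58: 1, 2, 29, 58.
Repeated squaring: 6^1 ≡ 6, 6^2 ≡ 36, 6^4 ≡ 57, 6^8 ≡ 4, 6^16 ≡ 16, 6^32 ≡ 20 (mod 59).
Test 6^d mod 59 for each divisor d in increasing order:
6^1 ≡ 6
6^2 ≡ 36
6^29 = 6^16·6^8·6^4·6^1 ≡ 58
6^58 = 6^32·6^16·6^8·6^2 ≡ 1  ← first divisor giving 1
The order is 58.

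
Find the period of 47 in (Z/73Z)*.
72

73 is prime, so ord(47) divides φ(73) = 72.
Divisors of 72: 1, 2, 3, 4, 6, 8, 9, 12, 18, 24, 36, 72.
Repeated squaring: 47^1 ≡ 47, 47^2 ≡ 19, 47^4 ≡ 69, 47^8 ≡ 16, 47^16 ≡ 37, 47^32 ≡ 55, 47^64 ≡ 32 (mod 73).
Test 47^d mod 73 for each divisor d in increasing order:
47^1 ≡ 47
47^2 ≡ 19
47^3 = 47^2·47^1 ≡ 17
47^4 ≡ 69
47^6 = 47^4·47^2 ≡ 70
47^8 ≡ 16
47^9 = 47^8·47^1 ≡ 22
47^12 = 47^8·47^4 ≡ 9
47^18 = 47^16·47^2 ≡ 46
47^24 = 47^16·47^8 ≡ 8
47^36 = 47^32·47^4 ≡ 72
47^72 = 47^64·47^8 ≡ 1  ← first divisor giving 1
The order is 72.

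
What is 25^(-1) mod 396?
301

gcd(25, 396) = 1, so the inverse exists.
Extended Euclidean algorithm on (396, 25):
396 = 15 × 25 + 21  ⟹  21 = (1)·396 + (-15)·25
25 = 1 × 21 + 4  ⟹  4 = (-1)·396 + (16)·25
21 = 5 × 4 + 1  ⟹  1 = (6)·396 + (-95)·25
So (-95)·25 ≡ 1 (mod 396), i.e. 25^(-1) ≡ -95 ≡ 301 (mod 396).
Check: 25 × 301 = 7525 ≡ 1 (mod 396)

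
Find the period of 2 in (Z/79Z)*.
39

79 is prime, so ord(2) divides φ(79) = 78.
Divisors of 78: 1, 2, 3, 6, 13, 26, 39, 78.
Repeated squaring: 2^1 ≡ 2, 2^2 ≡ 4, 2^4 ≡ 16, 2^8 ≡ 19, 2^16 ≡ 45, 2^32 ≡ 50, 2^64 ≡ 51 (mod 79).
Test 2^d mod 79 for each divisor d in increasing order:
2^1 ≡ 2
2^2 ≡ 4
2^3 = 2^2·2^1 ≡ 8
2^6 = 2^4·2^2 ≡ 64
2^13 = 2^8·2^4·2^1 ≡ 55
2^26 = 2^16·2^8·2^2 ≡ 23
2^39 = 2^32·2^4·2^2·2^1 ≡ 1  ← first divisor giving 1
The order is 39.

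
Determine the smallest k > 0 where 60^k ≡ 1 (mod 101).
20

101 is prime, so ord(60) divides φ(101) = 100.
Divisors of 100: 1, 2, 4, 5, 10, 20, 25, 50, 100.
Repeated squaring: 60^1 ≡ 60, 60^2 ≡ 65, 60^4 ≡ 84, 60^8 ≡ 87, 60^16 ≡ 95, 60^32 ≡ 36, 60^64 ≡ 84 (mod 101).
Test 60^d mod 101 for each divisor d in increasing order:
60^1 ≡ 60
60^2 ≡ 65
60^4 ≡ 84
60^5 = 60^4·60^1 ≡ 91
60^10 = 60^8·60^2 ≡ 100
60^20 = 60^16·60^4 ≡ 1  ← first divisor giving 1
The order is 20.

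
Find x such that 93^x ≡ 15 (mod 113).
28

Baby-step giant-step with step n = ⌈√113⌉ = 11.
Baby steps 93^j mod 113 (j:value) for j=0..10: 0:1, 1:93, 2:61, 3:23, 4:105, 5:47, 6:77, 7:42, 8:64, 9:76, 10:62.
Giant-step multiplier: 93^(-11) ≡ 93^(112-11) = 93^101 ≡ 38 (mod 113).
Giant steps γ_i = 15·38^i mod 113: γ_0=15, γ_1=5, γ_2=77 (in table at j=6).
x = i·n + j = 2·11 + 6 = 28.
Check: 93^28 ≡ 15 (mod 113).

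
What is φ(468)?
144

468 = 2^2 × 3^2 × 13
φ(n) = n × ∏(1 - 1/p) for each prime p dividing n
φ(468) = 468 × (1 - 1/2) × (1 - 1/3) × (1 - 1/13) = 144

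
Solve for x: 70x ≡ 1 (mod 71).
70

gcd(70, 71) = 1, so the inverse exists.
Extended Euclidean algorithm on (71, 70):
71 = 1 × 70 + 1  ⟹  1 = (1)·71 + (-1)·70
So (-1)·70 ≡ 1 (mod 71), i.e. 70^(-1) ≡ -1 ≡ 70 (mod 71).
Check: 70 × 70 = 4900 ≡ 1 (mod 71)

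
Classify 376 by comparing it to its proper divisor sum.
deficient

Proper divisors of 376: sum = 1 + 2 + 4 + 8 + 47 + 94 + 188 = 344
Since 344 < 376, 376 is deficient.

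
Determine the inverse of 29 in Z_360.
149

gcd(29, 360) = 1, so the inverse exists.
Extended Euclidean algorithm on (360, 29):
360 = 12 × 29 + 12  ⟹  12 = (1)·360 + (-12)·29
29 = 2 × 12 + 5  ⟹  5 = (-2)·360 + (25)·29
12 = 2 × 5 + 2  ⟹  2 = (5)·360 + (-62)·29
5 = 2 × 2 + 1  ⟹  1 = (-12)·360 + (149)·29
So (149)·29 ≡ 1 (mod 360), i.e. 29^(-1) ≡ 149 (mod 360).
Check: 29 × 149 = 4321 ≡ 1 (mod 360)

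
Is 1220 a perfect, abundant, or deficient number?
abundant

Proper divisors of 1220: sum = 1 + 2 + 4 + 5 + 10 + 20 + 61 + 122 + 244 + 305 + 610 = 1384
Since 1384 > 1220, 1220 is abundant.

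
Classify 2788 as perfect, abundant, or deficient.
deficient

Proper divisors of 2788: sum = 1 + 2 + 4 + 17 + 34 + 41 + 68 + 82 + 164 + 697 + 1394 = 2504
Since 2504 < 2788, 2788 is deficient.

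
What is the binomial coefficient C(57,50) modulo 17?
0

Using Lucas' theorem:
Write n=57 and k=50 in base 17:
n in base 17: [3, 6]
k in base 17: [2, 16]
C(57,50) mod 17 = ∏ C(n_i, k_i) mod 17
Digit binomials (mod 17): C(3,2) = 3; C(6,16) = 0 (k_i > n_i)
Product: 3 × 0 = 0 ≡ 0 (mod 17)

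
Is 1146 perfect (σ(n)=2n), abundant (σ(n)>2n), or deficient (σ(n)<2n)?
abundant

Proper divisors of 1146: sum = 1 + 2 + 3 + 6 + 191 + 382 + 573 = 1158
Since 1158 > 1146, 1146 is abundant.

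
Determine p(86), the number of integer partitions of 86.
34262962

p(n) counts ways to write n as a sum of positive integers (order ignored).
Euler's pentagonal recurrence: p(k) = p(k-1) + p(k-2) - p(k-5) - p(k-7) + p(k-12) + p(k-15) - ... (offsets j(3j∓1)/2, signs ++--, p(0)=1, p(<0)=0).
DP table for k = 0..85: p(0)=1, p(1)=1, p(2)=2, p(3)=3, p(4)=5, p(5)=7, p(6)=11, p(7)=15, p(8)=22, p(9)=30, p(10)=42, p(11)=56, p(12)=77, p(13)=101, p(14)=135, p(15)=176, p(16)=231, p(17)=297, p(18)=385, p(19)=490, p(20)=627, p(21)=792, p(22)=1002, p(23)=1255, p(24)=1575, p(25)=1958, p(26)=2436, p(27)=3010, p(28)=3718, p(29)=4565, p(30)=5604, p(31)=6842, p(32)=8349, p(33)=10143, p(34)=12310, p(35)=14883, p(36)=17977, p(37)=21637, p(38)=26015, p(39)=31185, p(40)=37338, p(41)=44583, p(42)=53174, p(43)=63261, p(44)=75175, p(45)=89134, p(46)=105558, p(47)=124754, p(48)=147273, p(49)=173525, p(50)=204226, p(51)=239943, p(52)=281589, p(53)=329931, p(54)=386155, p(55)=451276, p(56)=526823, p(57)=614154, p(58)=715220, p(59)=831820, p(60)=966467, p(61)=1121505, p(62)=1300156, p(63)=1505499, p(64)=1741630, p(65)=2012558, p(66)=2323520, p(67)=2679689, p(68)=3087735, p(69)=3554345, p(70)=4087968, p(71)=4697205, p(72)=5392783, p(73)=6185689, p(74)=7089500, p(75)=8118264, p(76)=9289091, p(77)=10619863, p(78)=12132164, p(79)=13848650, p(80)=15796476, p(81)=18004327, p(82)=20506255, p(83)=23338469, p(84)=26543660, p(85)=30167357.
Final step: p(86) = p(85) + p(84) - p(81) - p(79) + p(74) + p(71) - p(64) - p(60) + p(51) + p(46) - p(35) - p(29) + p(16) + p(9)
= 30167357 + 26543660 - 18004327 - 13848650 + 7089500 + 4697205 - 1741630 - 966467 + 239943 + 105558 - 14883 - 4565 + 231 + 30
= 34262962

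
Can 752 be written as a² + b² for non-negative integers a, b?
Not possible

Factorization: 752 = 2^4 × 47
By Fermat: n is sum of two squares iff every prime p ≡ 3 (mod 4) appears to even power.
Prime(s) ≡ 3 (mod 4) with odd exponent: [(47, 1)]
Therefore 752 cannot be expressed as a² + b².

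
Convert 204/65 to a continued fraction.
[3; 7, 4, 2]

Euclidean algorithm steps:
204 = 3 × 65 + 9
65 = 7 × 9 + 2
9 = 4 × 2 + 1
2 = 2 × 1 + 0
Continued fraction: [3; 7, 4, 2]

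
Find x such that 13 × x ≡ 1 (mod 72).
61

gcd(13, 72) = 1, so the inverse exists.
Extended Euclidean algorithm on (72, 13):
72 = 5 × 13 + 7  ⟹  7 = (1)·72 + (-5)·13
13 = 1 × 7 + 6  ⟹  6 = (-1)·72 + (6)·13
7 = 1 × 6 + 1  ⟹  1 = (2)·72 + (-11)·13
So (-11)·13 ≡ 1 (mod 72), i.e. 13^(-1) ≡ -11 ≡ 61 (mod 72).
Check: 13 × 61 = 793 ≡ 1 (mod 72)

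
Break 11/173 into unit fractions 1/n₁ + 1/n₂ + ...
1/16 + 1/923 + 1/2554864

Greedy algorithm:
11/173: ceiling(173/11) = 16, use 1/16
3/2768: ceiling(2768/3) = 923, use 1/923
1/2554864: ceiling(2554864/1) = 2554864, use 1/2554864
Result: 11/173 = 1/16 + 1/923 + 1/2554864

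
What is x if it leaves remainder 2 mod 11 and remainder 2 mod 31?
2

Using Chinese Remainder Theorem:
M = 11 × 31 = 341
M1 = 31, M2 = 11
y1 = 31^(-1) mod 11 = 5
y2 = 11^(-1) mod 31 = 17
x = (2×31×5 + 2×11×17) mod 341 = 2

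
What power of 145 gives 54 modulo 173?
70

Baby-step giant-step with step n = ⌈√173⌉ = 14.
Baby steps 145^j mod 173 (j:value) for j=0..13: 0:1, 1:145, 2:92, 3:19, 4:160, 5:18, 6:15, 7:99, 8:169, 9:112, 10:151, 11:97, 12:52, 13:101.
Giant-step multiplier: 145^(-14) ≡ 145^(172-14) = 145^158 ≡ 49 (mod 173).
Giant steps γ_i = 54·49^i mod 173: γ_0=54, γ_1=51, γ_2=77, γ_3=140, γ_4=113, γ_5=1 (in table at j=0).
x = i·n + j = 5·14 + 0 = 70.
Check: 145^70 ≡ 54 (mod 173).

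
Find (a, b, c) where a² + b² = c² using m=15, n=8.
(161, 240, 289)

Euclid's formula: a = m² - n², b = 2mn, c = m² + n²
m = 15, n = 8
a = 15² - 8² = 225 - 64 = 161
b = 2 × 15 × 8 = 240
c = 15² + 8² = 225 + 64 = 289
Verification: 161² + 240² = 25921 + 57600 = 83521 = 289² ✓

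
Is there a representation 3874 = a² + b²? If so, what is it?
25² + 57² (a=25, b=57)

Factorization: 3874 = 2 × 13 × 149
By Fermat: n is sum of two squares iff every prime p ≡ 3 (mod 4) appears to even power.
All primes ≡ 3 (mod 4) appear to even power.
Search a = 0, 1, 2, … for 3874 - a² a perfect square: first hit at a = 25: 3874 - 625 = 3249 = 57².
3874 = 25² + 57² = 625 + 3249 ✓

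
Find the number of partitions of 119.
1653668665

p(n) counts ways to write n as a sum of positive integers (order ignored).
Euler's pentagonal recurrence: p(k) = p(k-1) + p(k-2) - p(k-5) - p(k-7) + p(k-12) + p(k-15) - ... (offsets j(3j∓1)/2, signs ++--, p(0)=1, p(<0)=0).
DP table for k = 0..118: p(0)=1, p(1)=1, p(2)=2, p(3)=3, p(4)=5, p(5)=7, p(6)=11, p(7)=15, p(8)=22, p(9)=30, p(10)=42, p(11)=56, p(12)=77, p(13)=101, p(14)=135, p(15)=176, p(16)=231, p(17)=297, p(18)=385, p(19)=490, p(20)=627, p(21)=792, p(22)=1002, p(23)=1255, p(24)=1575, p(25)=1958, p(26)=2436, p(27)=3010, p(28)=3718, p(29)=4565, p(30)=5604, p(31)=6842, p(32)=8349, p(33)=10143, p(34)=12310, p(35)=14883, p(36)=17977, p(37)=21637, p(38)=26015, p(39)=31185, p(40)=37338, p(41)=44583, p(42)=53174, p(43)=63261, p(44)=75175, p(45)=89134, p(46)=105558, p(47)=124754, p(48)=147273, p(49)=173525, p(50)=204226, p(51)=239943, p(52)=281589, p(53)=329931, p(54)=386155, p(55)=451276, p(56)=526823, p(57)=614154, p(58)=715220, p(59)=831820, p(60)=966467, p(61)=1121505, p(62)=1300156, p(63)=1505499, p(64)=1741630, p(65)=2012558, p(66)=2323520, p(67)=2679689, p(68)=3087735, p(69)=3554345, p(70)=4087968, p(71)=4697205, p(72)=5392783, p(73)=6185689, p(74)=7089500, p(75)=8118264, p(76)=9289091, p(77)=10619863, p(78)=12132164, p(79)=13848650, p(80)=15796476, p(81)=18004327, p(82)=20506255, p(83)=23338469, p(84)=26543660, p(85)=30167357, p(86)=34262962, p(87)=38887673, p(88)=44108109, p(89)=49995925, p(90)=56634173, p(91)=64112359, p(92)=72533807, p(93)=82010177, p(94)=92669720, p(95)=104651419, p(96)=118114304, p(97)=133230930, p(98)=150198136, p(99)=169229875, p(100)=190569292, p(101)=214481126, p(102)=241265379, p(103)=271248950, p(104)=304801365, p(105)=342325709, p(106)=384276336, p(107)=431149389, p(108)=483502844, p(109)=541946240, p(110)=607163746, p(111)=679903203, p(112)=761002156, p(113)=851376628, p(114)=952050665, p(115)=1064144451, p(116)=1188908248, p(117)=1327710076, p(118)=1482074143.
Final step: p(119) = p(118) + p(117) - p(114) - p(112) + p(107) + p(104) - p(97) - p(93) + p(84) + p(79) - p(68) - p(62) + p(49) + p(42) - p(27) - p(19) + p(2)
= 1482074143 + 1327710076 - 952050665 - 761002156 + 431149389 + 304801365 - 133230930 - 82010177 + 26543660 + 13848650 - 3087735 - 1300156 + 173525 + 53174 - 3010 - 490 + 2
= 1653668665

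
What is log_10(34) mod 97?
9

Baby-step giant-step with step n = ⌈√97⌉ = 10.
Baby steps 10^j mod 97 (j:value) for j=0..9: 0:1, 1:10, 2:3, 3:30, 4:9, 5:90, 6:27, 7:76, 8:81, 9:34.
h = 34 is already in the table at j=9, so x = 9.
Check: 10^9 ≡ 34 (mod 97).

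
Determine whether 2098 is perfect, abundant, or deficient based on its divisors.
deficient

Proper divisors of 2098: sum = 1 + 2 + 1049 = 1052
Since 1052 < 2098, 2098 is deficient.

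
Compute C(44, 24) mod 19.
12

Using Lucas' theorem:
Write n=44 and k=24 in base 19:
n in base 19: [2, 6]
k in base 19: [1, 5]
C(44,24) mod 19 = ∏ C(n_i, k_i) mod 19
Digit binomials (mod 19): C(2,1) = 2; C(6,5) = 6
Product: 2 × 6 = 12 ≡ 12 (mod 19)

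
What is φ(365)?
288

365 = 5 × 73
φ(n) = n × ∏(1 - 1/p) for each prime p dividing n
φ(365) = 365 × (1 - 1/5) × (1 - 1/73) = 288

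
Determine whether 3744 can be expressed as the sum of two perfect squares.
12² + 60² (a=12, b=60)

Factorization: 3744 = 2^5 × 3^2 × 13
By Fermat: n is sum of two squares iff every prime p ≡ 3 (mod 4) appears to even power.
All primes ≡ 3 (mod 4) appear to even power.
Search a = 0, 1, 2, … for 3744 - a² a perfect square: first hit at a = 12: 3744 - 144 = 3600 = 60².
3744 = 12² + 60² = 144 + 3600 ✓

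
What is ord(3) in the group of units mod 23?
11

23 is prime, so ord(3) divides φ(23) = 22.
Divisors of 22: 1, 2, 11, 22.
Repeated squaring: 3^1 ≡ 3, 3^2 ≡ 9, 3^4 ≡ 12, 3^8 ≡ 6, 3^16 ≡ 13 (mod 23).
Test 3^d mod 23 for each divisor d in increasing order:
3^1 ≡ 3
3^2 ≡ 9
3^11 = 3^8·3^2·3^1 ≡ 1  ← first divisor giving 1
The order is 11.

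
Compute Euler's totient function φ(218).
108

218 = 2 × 109
φ(n) = n × ∏(1 - 1/p) for each prime p dividing n
φ(218) = 218 × (1 - 1/2) × (1 - 1/109) = 108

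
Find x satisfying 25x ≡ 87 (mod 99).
x ≡ 51 (mod 99)

gcd(25, 99) = 1, which divides 87, so solutions exist.
Find 25^(-1) mod 99 by the extended Euclidean algorithm:
99 = 3 × 25 + 24  ⟹  24 = (1)·99 + (-3)·25
25 = 1 × 24 + 1  ⟹  1 = (-1)·99 + (4)·25
So (4)·25 ≡ 1 (mod 99), i.e. 25^(-1) ≡ 4 (mod 99).
x ≡ 4 × 87 = 348 ≡ 51 (mod 99).
Check: 25 × 51 = 1275 ≡ 87 (mod 99).
Unique solution: x ≡ 51 (mod 99)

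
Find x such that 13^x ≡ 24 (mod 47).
36

Baby-step giant-step with step n = ⌈√47⌉ = 7.
Baby steps 13^j mod 47 (j:value) for j=0..6: 0:1, 1:13, 2:28, 3:35, 4:32, 5:40, 6:3.
Giant-step multiplier: 13^(-7) ≡ 13^(46-7) = 13^39 ≡ 41 (mod 47).
Giant steps γ_i = 24·41^i mod 47: γ_0=24, γ_1=44, γ_2=18, γ_3=33, γ_4=37, γ_5=13 (in table at j=1).
x = i·n + j = 5·7 + 1 = 36.
Check: 13^36 ≡ 24 (mod 47).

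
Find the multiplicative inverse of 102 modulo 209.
125

gcd(102, 209) = 1, so the inverse exists.
Extended Euclidean algorithm on (209, 102):
209 = 2 × 102 + 5  ⟹  5 = (1)·209 + (-2)·102
102 = 20 × 5 + 2  ⟹  2 = (-20)·209 + (41)·102
5 = 2 × 2 + 1  ⟹  1 = (41)·209 + (-84)·102
So (-84)·102 ≡ 1 (mod 209), i.e. 102^(-1) ≡ -84 ≡ 125 (mod 209).
Check: 102 × 125 = 12750 ≡ 1 (mod 209)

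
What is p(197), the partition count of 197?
3068829878530

p(n) counts ways to write n as a sum of positive integers (order ignored).
Euler's pentagonal recurrence: p(k) = p(k-1) + p(k-2) - p(k-5) - p(k-7) + p(k-12) + p(k-15) - ... (offsets j(3j∓1)/2, signs ++--, p(0)=1, p(<0)=0).
DP table for k = 0..196: p(0)=1, p(1)=1, p(2)=2, p(3)=3, p(4)=5, p(5)=7, p(6)=11, p(7)=15, p(8)=22, p(9)=30, p(10)=42, p(11)=56, p(12)=77, p(13)=101, p(14)=135, p(15)=176, p(16)=231, p(17)=297, p(18)=385, p(19)=490, p(20)=627, p(21)=792, p(22)=1002, p(23)=1255, p(24)=1575, p(25)=1958, p(26)=2436, p(27)=3010, p(28)=3718, p(29)=4565, p(30)=5604, p(31)=6842, p(32)=8349, p(33)=10143, p(34)=12310, p(35)=14883, p(36)=17977, p(37)=21637, p(38)=26015, p(39)=31185, p(40)=37338, p(41)=44583, p(42)=53174, p(43)=63261, p(44)=75175, p(45)=89134, p(46)=105558, p(47)=124754, p(48)=147273, p(49)=173525, p(50)=204226, p(51)=239943, p(52)=281589, p(53)=329931, p(54)=386155, p(55)=451276, p(56)=526823, p(57)=614154, p(58)=715220, p(59)=831820, p(60)=966467, p(61)=1121505, p(62)=1300156, p(63)=1505499, p(64)=1741630, p(65)=2012558, p(66)=2323520, p(67)=2679689, p(68)=3087735, p(69)=3554345, p(70)=4087968, p(71)=4697205, p(72)=5392783, p(73)=6185689, p(74)=7089500, p(75)=8118264, p(76)=9289091, p(77)=10619863, p(78)=12132164, p(79)=13848650, p(80)=15796476, p(81)=18004327, p(82)=20506255, p(83)=23338469, p(84)=26543660, p(85)=30167357, p(86)=34262962, p(87)=38887673, p(88)=44108109, p(89)=49995925, p(90)=56634173, p(91)=64112359, p(92)=72533807, p(93)=82010177, p(94)=92669720, p(95)=104651419, p(96)=118114304, p(97)=133230930, p(98)=150198136, p(99)=169229875, p(100)=190569292, p(101)=214481126, p(102)=241265379, p(103)=271248950, p(104)=304801365, p(105)=342325709, p(106)=384276336, p(107)=431149389, p(108)=483502844, p(109)=541946240, p(110)=607163746, p(111)=679903203, p(112)=761002156, p(113)=851376628, p(114)=952050665, p(115)=1064144451, p(116)=1188908248, p(117)=1327710076, p(118)=1482074143, p(119)=1653668665, p(120)=1844349560, p(121)=2056148051, p(122)=2291320912, p(123)=2552338241, p(124)=2841940500, p(125)=3163127352, p(126)=3519222692, p(127)=3913864295, p(128)=4351078600, p(129)=4835271870, p(130)=5371315400, p(131)=5964539504, p(132)=6620830889, p(133)=7346629512, p(134)=8149040695, p(135)=9035836076, p(136)=10015581680, p(137)=11097645016, p(138)=12292341831, p(139)=13610949895, p(140)=15065878135, p(141)=16670689208, p(142)=18440293320, p(143)=20390982757, p(144)=22540654445, p(145)=24908858009, p(146)=27517052599, p(147)=30388671978, p(148)=33549419497, p(149)=37027355200, p(150)=40853235313, p(151)=45060624582, p(152)=49686288421, p(153)=54770336324, p(154)=60356673280, p(155)=66493182097, p(156)=73232243759, p(157)=80630964769, p(158)=88751778802, p(159)=97662728555, p(160)=107438159466, p(161)=118159068427, p(162)=129913904637, p(163)=142798995930, p(164)=156919475295, p(165)=172389800255, p(166)=189334822579, p(167)=207890420102, p(168)=228204732751, p(169)=250438925115, p(170)=274768617130, p(171)=301384802048, p(172)=330495499613, p(173)=362326859895, p(174)=397125074750, p(175)=435157697830, p(176)=476715857290, p(177)=522115831195, p(178)=571701605655, p(179)=625846753120, p(180)=684957390936, p(181)=749474411781, p(182)=819876908323, p(183)=896684817527, p(184)=980462880430, p(185)=1071823774337, p(186)=1171432692373, p(187)=1280011042268, p(188)=1398341745571, p(189)=1527273599625, p(190)=1667727404093, p(191)=1820701100652, p(192)=1987276856363, p(193)=2168627105469, p(194)=2366022741845, p(195)=2580840212973, p(196)=2814570987591.
Final step: p(197) = p(196) + p(195) - p(192) - p(190) + p(185) + p(182) - p(175) - p(171) + p(162) + p(157) - p(146) - p(140) + p(127) + p(120) - p(105) - p(97) + p(80) + p(71) - p(52) - p(42) + p(21) + p(10)
= 2814570987591 + 2580840212973 - 1987276856363 - 1667727404093 + 1071823774337 + 819876908323 - 435157697830 - 301384802048 + 129913904637 + 80630964769 - 27517052599 - 15065878135 + 3913864295 + 1844349560 - 342325709 - 133230930 + 15796476 + 4697205 - 281589 - 53174 + 792 + 42
= 3068829878530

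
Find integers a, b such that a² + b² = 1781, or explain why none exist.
10² + 41² (a=10, b=41)

Factorization: 1781 = 13 × 137
By Fermat: n is sum of two squares iff every prime p ≡ 3 (mod 4) appears to even power.
All primes ≡ 3 (mod 4) appear to even power.
Search a = 0, 1, 2, … for 1781 - a² a perfect square: first hit at a = 10: 1781 - 100 = 1681 = 41².
1781 = 10² + 41² = 100 + 1681 ✓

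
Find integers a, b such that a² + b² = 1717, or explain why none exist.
6² + 41² (a=6, b=41)

Factorization: 1717 = 17 × 101
By Fermat: n is sum of two squares iff every prime p ≡ 3 (mod 4) appears to even power.
All primes ≡ 3 (mod 4) appear to even power.
Search a = 0, 1, 2, … for 1717 - a² a perfect square: first hit at a = 6: 1717 - 36 = 1681 = 41².
1717 = 6² + 41² = 36 + 1681 ✓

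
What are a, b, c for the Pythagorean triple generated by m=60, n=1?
(3599, 120, 3601)

Euclid's formula: a = m² - n², b = 2mn, c = m² + n²
m = 60, n = 1
a = 60² - 1² = 3600 - 1 = 3599
b = 2 × 60 × 1 = 120
c = 60² + 1² = 3600 + 1 = 3601
Verification: 3599² + 120² = 12952801 + 14400 = 12967201 = 3601² ✓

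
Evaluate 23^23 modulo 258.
185

Repeated squaring. Binary of 23 = 10111.
23^1 ≡ 23 (mod 258); 23^2 ≡ 13 (mod 258); 23^4 ≡ 169 (mod 258); 23^8 ≡ 181 (mod 258); 23^16 ≡ 253 (mod 258)
23^23 = 23^1 × 23^2 × 23^4 × 23^16 ≡ 185 (mod 258)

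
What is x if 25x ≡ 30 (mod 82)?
x ≡ 34 (mod 82)

gcd(25, 82) = 1, which divides 30, so solutions exist.
Find 25^(-1) mod 82 by the extended Euclidean algorithm:
82 = 3 × 25 + 7  ⟹  7 = (1)·82 + (-3)·25
25 = 3 × 7 + 4  ⟹  4 = (-3)·82 + (10)·25
7 = 1 × 4 + 3  ⟹  3 = (4)·82 + (-13)·25
4 = 1 × 3 + 1  ⟹  1 = (-7)·82 + (23)·25
So (23)·25 ≡ 1 (mod 82), i.e. 25^(-1) ≡ 23 (mod 82).
x ≡ 23 × 30 = 690 ≡ 34 (mod 82).
Check: 25 × 34 = 850 ≡ 30 (mod 82).
Unique solution: x ≡ 34 (mod 82)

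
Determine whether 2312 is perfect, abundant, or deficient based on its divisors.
deficient

Proper divisors of 2312: sum = 1 + 2 + 4 + 8 + 17 + 34 + 68 + 136 + 289 + 578 + 1156 = 2293
Since 2293 < 2312, 2312 is deficient.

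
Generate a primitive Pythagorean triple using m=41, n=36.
(385, 2952, 2977)

Euclid's formula: a = m² - n², b = 2mn, c = m² + n²
m = 41, n = 36
a = 41² - 36² = 1681 - 1296 = 385
b = 2 × 41 × 36 = 2952
c = 41² + 36² = 1681 + 1296 = 2977
Verification: 385² + 2952² = 148225 + 8714304 = 8862529 = 2977² ✓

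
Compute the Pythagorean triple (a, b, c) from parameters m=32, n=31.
(63, 1984, 1985)

Euclid's formula: a = m² - n², b = 2mn, c = m² + n²
m = 32, n = 31
a = 32² - 31² = 1024 - 961 = 63
b = 2 × 32 × 31 = 1984
c = 32² + 31² = 1024 + 961 = 1985
Verification: 63² + 1984² = 3969 + 3936256 = 3940225 = 1985² ✓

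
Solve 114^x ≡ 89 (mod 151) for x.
53

Baby-step giant-step with step n = ⌈√151⌉ = 13.
Baby steps 114^j mod 151 (j:value) for j=0..12: 0:1, 1:114, 2:10, 3:83, 4:100, 5:75, 6:94, 7:146, 8:34, 9:101, 10:38, 11:104, 12:78.
Giant-step multiplier: 114^(-13) ≡ 114^(150-13) = 114^137 ≡ 71 (mod 151).
Giant steps γ_i = 89·71^i mod 151: γ_0=89, γ_1=128, γ_2=28, γ_3=25, γ_4=114 (in table at j=1).
x = i·n + j = 4·13 + 1 = 53.
Check: 114^53 ≡ 89 (mod 151).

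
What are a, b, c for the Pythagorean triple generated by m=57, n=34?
(2093, 3876, 4405)

Euclid's formula: a = m² - n², b = 2mn, c = m² + n²
m = 57, n = 34
a = 57² - 34² = 3249 - 1156 = 2093
b = 2 × 57 × 34 = 3876
c = 57² + 34² = 3249 + 1156 = 4405
Verification: 2093² + 3876² = 4380649 + 15023376 = 19404025 = 4405² ✓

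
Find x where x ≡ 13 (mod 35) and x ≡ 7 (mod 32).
1063

Using Chinese Remainder Theorem:
M = 35 × 32 = 1120
M1 = 32, M2 = 35
y1 = 32^(-1) mod 35 = 23
y2 = 35^(-1) mod 32 = 11
x = (13×32×23 + 7×35×11) mod 1120 = 1063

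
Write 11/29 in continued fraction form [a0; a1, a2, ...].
[0; 2, 1, 1, 1, 3]

Euclidean algorithm steps:
11 = 0 × 29 + 11
29 = 2 × 11 + 7
11 = 1 × 7 + 4
7 = 1 × 4 + 3
4 = 1 × 3 + 1
3 = 3 × 1 + 0
Continued fraction: [0; 2, 1, 1, 1, 3]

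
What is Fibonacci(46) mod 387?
386

Matrix identity: Q^n = [[F_(n+1), F_n], [F_n, F_(n-1)]] with Q = [[1,1],[1,0]].
n = 46 = 101110₂. Square-and-multiply, entries mod 387:
Q^1 = [[1,1],[1,0]]
Q^2 = (Q^1)² = [[2,1],[1,1]]
Q^5 = (Q^2)²·Q = [[8,5],[5,3]]
Q^11 = (Q^5)²·Q = [[144,89],[89,55]]
Q^23 = (Q^11)²·Q = [[315,19],[19,296]]
Q^46 = (Q^23)² = [[127,386],[386,128]]
F_46 mod 387 = Q^46[0][1] = 386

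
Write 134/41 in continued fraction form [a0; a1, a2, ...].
[3; 3, 1, 2, 1, 2]

Euclidean algorithm steps:
134 = 3 × 41 + 11
41 = 3 × 11 + 8
11 = 1 × 8 + 3
8 = 2 × 3 + 2
3 = 1 × 2 + 1
2 = 2 × 1 + 0
Continued fraction: [3; 3, 1, 2, 1, 2]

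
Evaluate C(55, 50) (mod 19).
13

Using Lucas' theorem:
Write n=55 and k=50 in base 19:
n in base 19: [2, 17]
k in base 19: [2, 12]
C(55,50) mod 19 = ∏ C(n_i, k_i) mod 19
Digit binomials (mod 19): C(2,2) = 1; C(17,12) = 6188 ≡ 13
Product: 1 × 13 = 13 ≡ 13 (mod 19)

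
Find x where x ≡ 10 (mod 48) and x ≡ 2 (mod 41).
1642

Using Chinese Remainder Theorem:
M = 48 × 41 = 1968
M1 = 41, M2 = 48
y1 = 41^(-1) mod 48 = 41
y2 = 48^(-1) mod 41 = 6
x = (10×41×41 + 2×48×6) mod 1968 = 1642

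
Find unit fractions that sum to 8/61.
1/8 + 1/163 + 1/79544

Greedy algorithm:
8/61: ceiling(61/8) = 8, use 1/8
3/488: ceiling(488/3) = 163, use 1/163
1/79544: ceiling(79544/1) = 79544, use 1/79544
Result: 8/61 = 1/8 + 1/163 + 1/79544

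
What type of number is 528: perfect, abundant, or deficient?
abundant

Proper divisors of 528: sum = 1 + 2 + 3 + 4 + 6 + 8 + 11 + 12 + ... + 88 + 132 + 176 + 264 (19 divisors) = 960
Since 960 > 528, 528 is abundant.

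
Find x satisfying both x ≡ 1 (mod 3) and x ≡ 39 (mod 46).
85

Using Chinese Remainder Theorem:
M = 3 × 46 = 138
M1 = 46, M2 = 3
y1 = 46^(-1) mod 3 = 1
y2 = 3^(-1) mod 46 = 31
x = (1×46×1 + 39×3×31) mod 138 = 85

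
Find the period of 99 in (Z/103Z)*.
102

103 is prime, so ord(99) divides φ(103) = 102.
Divisors of 102: 1, 2, 3, 6, 17, 34, 51, 102.
Repeated squaring: 99^1 ≡ 99, 99^2 ≡ 16, 99^4 ≡ 50, 99^8 ≡ 28, 99^16 ≡ 63, 99^32 ≡ 55, 99^64 ≡ 38 (mod 103).
Test 99^d mod 103 for each divisor d in increasing order:
99^1 ≡ 99
99^2 ≡ 16
99^3 = 99^2·99^1 ≡ 39
99^6 = 99^4·99^2 ≡ 79
99^17 = 99^16·99^1 ≡ 57
99^34 = 99^32·99^2 ≡ 56
99^51 = 99^32·99^16·99^2·99^1 ≡ 102
99^102 = 99^64·99^32·99^4·99^2 ≡ 1  ← first divisor giving 1
The order is 102.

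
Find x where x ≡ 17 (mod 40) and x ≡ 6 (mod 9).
177

Using Chinese Remainder Theorem:
M = 40 × 9 = 360
M1 = 9, M2 = 40
y1 = 9^(-1) mod 40 = 9
y2 = 40^(-1) mod 9 = 7
x = (17×9×9 + 6×40×7) mod 360 = 177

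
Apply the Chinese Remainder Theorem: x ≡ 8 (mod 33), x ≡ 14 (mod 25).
239

Using Chinese Remainder Theorem:
M = 33 × 25 = 825
M1 = 25, M2 = 33
y1 = 25^(-1) mod 33 = 4
y2 = 33^(-1) mod 25 = 22
x = (8×25×4 + 14×33×22) mod 825 = 239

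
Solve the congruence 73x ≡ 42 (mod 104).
x ≡ 2 (mod 104)

gcd(73, 104) = 1, which divides 42, so solutions exist.
Find 73^(-1) mod 104 by the extended Euclidean algorithm:
104 = 1 × 73 + 31  ⟹  31 = (1)·104 + (-1)·73
73 = 2 × 31 + 11  ⟹  11 = (-2)·104 + (3)·73
31 = 2 × 11 + 9  ⟹  9 = (5)·104 + (-7)·73
11 = 1 × 9 + 2  ⟹  2 = (-7)·104 + (10)·73
9 = 4 × 2 + 1  ⟹  1 = (33)·104 + (-47)·73
So (-47)·73 ≡ 1 (mod 104), i.e. 73^(-1) ≡ -47 ≡ 57 (mod 104).
x ≡ 57 × 42 = 2394 ≡ 2 (mod 104).
Check: 73 × 2 = 146 ≡ 42 (mod 104).
Unique solution: x ≡ 2 (mod 104)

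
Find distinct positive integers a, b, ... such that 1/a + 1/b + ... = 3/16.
1/6 + 1/48

Greedy algorithm:
3/16: ceiling(16/3) = 6, use 1/6
1/48: ceiling(48/1) = 48, use 1/48
Result: 3/16 = 1/6 + 1/48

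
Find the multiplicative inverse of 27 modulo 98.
69

gcd(27, 98) = 1, so the inverse exists.
Extended Euclidean algorithm on (98, 27):
98 = 3 × 27 + 17  ⟹  17 = (1)·98 + (-3)·27
27 = 1 × 17 + 10  ⟹  10 = (-1)·98 + (4)·27
17 = 1 × 10 + 7  ⟹  7 = (2)·98 + (-7)·27
10 = 1 × 7 + 3  ⟹  3 = (-3)·98 + (11)·27
7 = 2 × 3 + 1  ⟹  1 = (8)·98 + (-29)·27
So (-29)·27 ≡ 1 (mod 98), i.e. 27^(-1) ≡ -29 ≡ 69 (mod 98).
Check: 27 × 69 = 1863 ≡ 1 (mod 98)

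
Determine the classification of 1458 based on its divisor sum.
abundant

Proper divisors of 1458: sum = 1 + 2 + 3 + 6 + 9 + 18 + 27 + 54 + 81 + 162 + 243 + 486 + 729 = 1821
Since 1821 > 1458, 1458 is abundant.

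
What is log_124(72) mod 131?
97

Baby-step giant-step with step n = ⌈√131⌉ = 12.
Baby steps 124^j mod 131 (j:value) for j=0..11: 0:1, 1:124, 2:49, 3:50, 4:43, 5:92, 6:11, 7:54, 8:15, 9:26, 10:80, 11:95.
Giant-step multiplier: 124^(-12) ≡ 124^(130-12) = 124^118 ≡ 13 (mod 131).
Giant steps γ_i = 72·13^i mod 131: γ_0=72, γ_1=19, γ_2=116, γ_3=67, γ_4=85, γ_5=57, γ_6=86, γ_7=70, γ_8=124 (in table at j=1).
x = i·n + j = 8·12 + 1 = 97.
Check: 124^97 ≡ 72 (mod 131).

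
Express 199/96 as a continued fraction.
[2; 13, 1, 2, 2]

Euclidean algorithm steps:
199 = 2 × 96 + 7
96 = 13 × 7 + 5
7 = 1 × 5 + 2
5 = 2 × 2 + 1
2 = 2 × 1 + 0
Continued fraction: [2; 13, 1, 2, 2]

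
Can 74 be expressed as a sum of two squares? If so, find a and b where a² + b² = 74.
5² + 7² (a=5, b=7)

Factorization: 74 = 2 × 37
By Fermat: n is sum of two squares iff every prime p ≡ 3 (mod 4) appears to even power.
All primes ≡ 3 (mod 4) appear to even power.
Search a = 0, 1, 2, … for 74 - a² a perfect square: first hit at a = 5: 74 - 25 = 49 = 7².
74 = 5² + 7² = 25 + 49 ✓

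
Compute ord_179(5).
89

179 is prime, so ord(5) divides φ(179) = 178.
Divisors of 178: 1, 2, 89, 178.
Repeated squaring: 5^1 ≡ 5, 5^2 ≡ 25, 5^4 ≡ 88, 5^8 ≡ 47, 5^16 ≡ 61, 5^32 ≡ 141, 5^64 ≡ 12, 5^128 ≡ 144 (mod 179).
Test 5^d mod 179 for each divisor d in increasing order:
5^1 ≡ 5
5^2 ≡ 25
5^89 = 5^64·5^16·5^8·5^1 ≡ 1  ← first divisor giving 1
The order is 89.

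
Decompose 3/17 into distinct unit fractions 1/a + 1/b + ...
1/6 + 1/102

Greedy algorithm:
3/17: ceiling(17/3) = 6, use 1/6
1/102: ceiling(102/1) = 102, use 1/102
Result: 3/17 = 1/6 + 1/102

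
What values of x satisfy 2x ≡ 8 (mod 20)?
x ≡ 4 (mod 10)

gcd(2, 20) = 2, which divides 8, so solutions exist.
Divide through by 2: x ≡ 4 (mod 10).
The coefficient of x is now 1, so x ≡ 4 (mod 10).
Check: 2 × 4 = 8 ≡ 8 (mod 20).
x ≡ 4 (mod 10), giving 2 solutions mod 20.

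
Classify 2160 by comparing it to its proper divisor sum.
abundant

Proper divisors of 2160: sum = 1 + 2 + 3 + 4 + 5 + 6 + 8 + 9 + ... + 432 + 540 + 720 + 1080 (39 divisors) = 5280
Since 5280 > 2160, 2160 is abundant.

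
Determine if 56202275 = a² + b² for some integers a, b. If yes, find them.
Not possible

Factorization: 56202275 = 5^2 × 131^3
By Fermat: n is sum of two squares iff every prime p ≡ 3 (mod 4) appears to even power.
Prime(s) ≡ 3 (mod 4) with odd exponent: [(131, 3)]
Therefore 56202275 cannot be expressed as a² + b².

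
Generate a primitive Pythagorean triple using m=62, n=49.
(1443, 6076, 6245)

Euclid's formula: a = m² - n², b = 2mn, c = m² + n²
m = 62, n = 49
a = 62² - 49² = 3844 - 2401 = 1443
b = 2 × 62 × 49 = 6076
c = 62² + 49² = 3844 + 2401 = 6245
Verification: 1443² + 6076² = 2082249 + 36917776 = 39000025 = 6245² ✓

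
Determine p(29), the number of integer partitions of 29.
4565

p(n) counts ways to write n as a sum of positive integers (order ignored).
Euler's pentagonal recurrence: p(k) = p(k-1) + p(k-2) - p(k-5) - p(k-7) + p(k-12) + p(k-15) - ... (offsets j(3j∓1)/2, signs ++--, p(0)=1, p(<0)=0).
DP table for k = 0..28: p(0)=1, p(1)=1, p(2)=2, p(3)=3, p(4)=5, p(5)=7, p(6)=11, p(7)=15, p(8)=22, p(9)=30, p(10)=42, p(11)=56, p(12)=77, p(13)=101, p(14)=135, p(15)=176, p(16)=231, p(17)=297, p(18)=385, p(19)=490, p(20)=627, p(21)=792, p(22)=1002, p(23)=1255, p(24)=1575, p(25)=1958, p(26)=2436, p(27)=3010, p(28)=3718.
Final step: p(29) = p(28) + p(27) - p(24) - p(22) + p(17) + p(14) - p(7) - p(3)
= 3718 + 3010 - 1575 - 1002 + 297 + 135 - 15 - 3
= 4565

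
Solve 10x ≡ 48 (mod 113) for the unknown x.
x ≡ 50 (mod 113)

gcd(10, 113) = 1, which divides 48, so solutions exist.
Find 10^(-1) mod 113 by the extended Euclidean algorithm:
113 = 11 × 10 + 3  ⟹  3 = (1)·113 + (-11)·10
10 = 3 × 3 + 1  ⟹  1 = (-3)·113 + (34)·10
So (34)·10 ≡ 1 (mod 113), i.e. 10^(-1) ≡ 34 (mod 113).
x ≡ 34 × 48 = 1632 ≡ 50 (mod 113).
Check: 10 × 50 = 500 ≡ 48 (mod 113).
Unique solution: x ≡ 50 (mod 113)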